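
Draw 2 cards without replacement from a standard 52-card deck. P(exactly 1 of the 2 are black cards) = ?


Hypergeometric: P(X=1) = C(26,1)·C(26,1) / C(52,2)
= 26 × 26 / 1326
= 676/1326 = 0.5098

P = 0.5098


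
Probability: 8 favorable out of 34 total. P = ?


P = 8/34 = 0.2353

P = 0.2353


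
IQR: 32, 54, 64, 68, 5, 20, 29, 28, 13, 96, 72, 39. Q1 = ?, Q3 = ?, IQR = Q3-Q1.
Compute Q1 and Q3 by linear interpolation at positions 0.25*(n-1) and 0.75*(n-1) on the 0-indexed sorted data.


Sorted: 5, 13, 20, 28, 29, 32, 39, 54, 64, 68, 72, 96
Q1 (25th %ile) = 26.0000
Q3 (75th %ile) = 65.0000
IQR = 65.0000 - 26.0000 = 39.0000

IQR = 39.0000


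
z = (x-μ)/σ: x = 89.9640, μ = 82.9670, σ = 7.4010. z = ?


z = (89.9640 - 82.9670)/7.4010
= 6.9970/7.4010
= 0.9454

z = 0.9454


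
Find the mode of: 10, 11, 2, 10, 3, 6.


Frequencies: 2:1, 3:1, 6:1, 10:2, 11:1
Max frequency = 2
Mode = 10

Mode = 10


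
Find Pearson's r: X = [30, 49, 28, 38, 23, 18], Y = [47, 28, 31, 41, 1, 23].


Mean X = 31.0000, Mean Y = 28.5000
SD X = 10.132456, SD Y = 14.671401
Cov = 57.333333
r = 57.333333/(10.132456*14.671401) = 0.3857

r = 0.3857


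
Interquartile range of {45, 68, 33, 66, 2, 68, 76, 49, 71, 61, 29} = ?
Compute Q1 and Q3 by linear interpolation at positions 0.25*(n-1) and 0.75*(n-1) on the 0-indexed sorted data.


Sorted: 2, 29, 33, 45, 49, 61, 66, 68, 68, 71, 76
Q1 (25th %ile) = 39.0000
Q3 (75th %ile) = 68.0000
IQR = 68.0000 - 39.0000 = 29.0000

IQR = 29.0000


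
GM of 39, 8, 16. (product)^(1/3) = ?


Product = 39 × 8 × 16 = 4992
GM = 4992^(1/3) = 17.0906

GM = 17.0906


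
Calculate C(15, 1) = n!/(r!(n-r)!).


C(15,1) = 15!/(1! × 14!)
= 1307674368000/(1 × 87178291200)
= 15

C(15,1) = 15


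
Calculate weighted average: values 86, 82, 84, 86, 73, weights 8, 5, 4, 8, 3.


Numerator = 86*8 + 82*5 + 84*4 + 86*8 + 73*3 = 2341
Denominator = 8 + 5 + 4 + 8 + 3 = 28
WM = 2341/28 = 83.6071

WM = 83.6071


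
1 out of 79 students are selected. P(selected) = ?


P = 1/79 = 0.0127

P = 0.0127


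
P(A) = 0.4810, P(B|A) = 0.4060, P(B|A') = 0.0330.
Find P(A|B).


P(B) = P(B|A)*P(A) + P(B|A')*P(A')
= 0.4060*0.4810 + 0.0330*0.5190
= 0.195286 + 0.017127 = 0.212413
P(A|B) = 0.195286/0.212413 = 0.9194

P(A|B) = 0.9194


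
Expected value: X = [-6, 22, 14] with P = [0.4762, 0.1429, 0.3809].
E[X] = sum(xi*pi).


E[X] = -6*0.4762 + 22*0.1429 + 14*0.3809
= -2.8572 + 3.1438 + 5.3326
= 5.6192

E[X] = 5.6192


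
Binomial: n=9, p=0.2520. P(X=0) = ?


C(9,0) = 1
p^0 = 1.000000
(1-p)^9 = 0.073302
P = 1 * 1.000000 * 0.073302 = 0.0733

P(X=0) = 0.0733


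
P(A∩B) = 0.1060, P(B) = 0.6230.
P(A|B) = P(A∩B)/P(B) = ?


P(A|B) = 0.1060/0.6230 = 0.1701

P(A|B) = 0.1701


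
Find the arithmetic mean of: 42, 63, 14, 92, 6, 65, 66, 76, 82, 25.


Sum = 42 + 63 + 14 + 92 + 6 + 65 + 66 + 76 + 82 + 25 = 531
n = 10
Mean = 531/10 = 53.1000

Mean = 53.1000


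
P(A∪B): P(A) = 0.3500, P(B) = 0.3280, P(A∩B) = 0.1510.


P(A∪B) = 0.3500 + 0.3280 - 0.1510
= 0.6780 - 0.1510
= 0.5270

P(A∪B) = 0.5270


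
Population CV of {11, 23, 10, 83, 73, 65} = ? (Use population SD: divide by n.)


Mean = 44.1667
SD = 30.2458
CV = (30.2458/44.1667)*100 = 68.4809%

CV = 68.4809%


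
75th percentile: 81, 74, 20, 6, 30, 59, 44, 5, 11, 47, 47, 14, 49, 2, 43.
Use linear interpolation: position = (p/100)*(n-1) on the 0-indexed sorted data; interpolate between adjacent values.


Sorted: 2, 5, 6, 11, 14, 20, 30, 43, 44, 47, 47, 49, 59, 74, 81
n = 15
Index = 75/100 * 14 = 10.5000
Lower = data[10] = 47, Upper = data[11] = 49
P75 = 47 + 0.5000*(2) = 48.0000

P75 = 48.0000


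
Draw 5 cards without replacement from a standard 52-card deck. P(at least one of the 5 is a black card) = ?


P(at least one) = 1 - P(none)
P(none) = (26/52) × (25/51) × (24/50) × (23/49) × (22/48) = 0.025310
P(at least one) = 1 - 0.025310 = 0.9747

P = 0.9747


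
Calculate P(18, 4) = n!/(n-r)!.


P(18,4) = 18!/14!
= 6402373705728000/87178291200
= 73440

P(18,4) = 73440


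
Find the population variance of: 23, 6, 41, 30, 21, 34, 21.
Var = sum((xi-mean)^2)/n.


Mean = 25.1429
Squared deviations: 4.5918, 366.4490, 251.4490, 23.5918, 17.1633, 78.4490, 17.1633
Sum = 758.8571
Variance = 758.8571/7 = 108.4082

Variance = 108.4082


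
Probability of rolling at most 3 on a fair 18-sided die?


Favorable outcomes (roll ≤ 3): 3
Total outcomes = 18
P = 3/18 = 0.1667

P = 0.1667


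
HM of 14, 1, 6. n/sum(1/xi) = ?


Sum of reciprocals = 1/14 + 1/1 + 1/6 = 1.238095
HM = 3/1.238095 = 2.4231

HM = 2.4231


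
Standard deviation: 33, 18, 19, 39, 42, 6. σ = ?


Mean = 26.1667
Variance = 164.4722
SD = sqrt(164.4722) = 12.8247

SD = 12.8247


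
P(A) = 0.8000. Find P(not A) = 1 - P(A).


P(not A) = 1 - 0.8000 = 0.2000

P(not A) = 0.2000


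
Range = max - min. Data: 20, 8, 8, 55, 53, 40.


Max = 55, Min = 8
Range = 55 - 8 = 47

Range = 47


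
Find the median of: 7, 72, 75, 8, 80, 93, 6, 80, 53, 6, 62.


Sorted: 6, 6, 7, 8, 53, 62, 72, 75, 80, 80, 93
n = 11 (odd)
Middle value = 62

Median = 62


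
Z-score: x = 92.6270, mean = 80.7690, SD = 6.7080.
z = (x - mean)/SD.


z = (92.6270 - 80.7690)/6.7080
= 11.8580/6.7080
= 1.7677

z = 1.7677


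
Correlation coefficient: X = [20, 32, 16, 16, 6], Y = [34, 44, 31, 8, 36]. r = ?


Mean X = 18.0000, Mean Y = 30.6000
SD X = 8.390471, SD Y = 12.092973
Cov = 34.800000
r = 34.800000/(8.390471*12.092973) = 0.3430

r = 0.3430


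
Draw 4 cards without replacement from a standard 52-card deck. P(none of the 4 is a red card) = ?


P(no red cards) = (26/52) × (25/51) × (24/50) × (23/49)
= 0.0552

P = 0.0552


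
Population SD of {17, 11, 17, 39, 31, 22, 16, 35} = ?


Mean = 23.5000
Variance = 91.0000
SD = sqrt(91.0000) = 9.5394

SD = 9.5394


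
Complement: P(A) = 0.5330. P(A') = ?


P(not A) = 1 - 0.5330 = 0.4670

P(not A) = 0.4670


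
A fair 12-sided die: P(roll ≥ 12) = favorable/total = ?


Favorable outcomes (roll ≥ 12): 1
Total outcomes = 12
P = 1/12 = 0.0833

P = 0.0833


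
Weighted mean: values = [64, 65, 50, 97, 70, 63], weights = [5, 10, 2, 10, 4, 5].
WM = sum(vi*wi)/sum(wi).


Numerator = 64*5 + 65*10 + 50*2 + 97*10 + 70*4 + 63*5 = 2635
Denominator = 5 + 10 + 2 + 10 + 4 + 5 = 36
WM = 2635/36 = 73.1944

WM = 73.1944


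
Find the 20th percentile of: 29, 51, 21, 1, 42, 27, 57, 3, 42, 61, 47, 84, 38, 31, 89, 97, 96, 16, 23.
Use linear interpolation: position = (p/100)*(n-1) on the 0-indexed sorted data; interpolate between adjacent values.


Sorted: 1, 3, 16, 21, 23, 27, 29, 31, 38, 42, 42, 47, 51, 57, 61, 84, 89, 96, 97
n = 19
Index = 20/100 * 18 = 3.6000
Lower = data[3] = 21, Upper = data[4] = 23
P20 = 21 + 0.6000*(2) = 22.2000

P20 = 22.2000


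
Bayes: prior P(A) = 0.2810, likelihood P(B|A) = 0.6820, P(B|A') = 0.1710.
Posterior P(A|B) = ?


P(B) = P(B|A)*P(A) + P(B|A')*P(A')
= 0.6820*0.2810 + 0.1710*0.7190
= 0.191642 + 0.122949 = 0.314591
P(A|B) = 0.191642/0.314591 = 0.6092

P(A|B) = 0.6092


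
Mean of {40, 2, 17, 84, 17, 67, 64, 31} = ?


Sum = 40 + 2 + 17 + 84 + 17 + 67 + 64 + 31 = 322
n = 8
Mean = 322/8 = 40.2500

Mean = 40.2500


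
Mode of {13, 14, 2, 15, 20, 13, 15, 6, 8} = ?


Frequencies: 2:1, 6:1, 8:1, 13:2, 14:1, 15:2, 20:1
Max frequency = 2
Mode = 13, 15

Mode = 13, 15


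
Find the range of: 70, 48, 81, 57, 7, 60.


Max = 81, Min = 7
Range = 81 - 7 = 74

Range = 74


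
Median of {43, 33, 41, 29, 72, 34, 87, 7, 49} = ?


Sorted: 7, 29, 33, 34, 41, 43, 49, 72, 87
n = 9 (odd)
Middle value = 41

Median = 41


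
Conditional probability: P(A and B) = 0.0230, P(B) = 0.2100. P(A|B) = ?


P(A|B) = 0.0230/0.2100 = 0.1095

P(A|B) = 0.1095


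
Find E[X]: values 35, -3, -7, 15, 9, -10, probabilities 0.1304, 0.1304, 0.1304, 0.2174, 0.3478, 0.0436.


E[X] = 35*0.1304 - 3*0.1304 - 7*0.1304 + 15*0.2174 + 9*0.3478 - 10*0.0436
= 4.5640 - 0.3912 - 0.9128 + 3.2610 + 3.1302 - 0.4360
= 9.2152

E[X] = 9.2152


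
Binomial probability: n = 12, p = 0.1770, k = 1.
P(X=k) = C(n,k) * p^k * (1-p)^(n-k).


C(12,1) = 12
p^1 = 0.177000
(1-p)^11 = 0.117327
P = 12 * 0.177000 * 0.117327 = 0.2492

P(X=1) = 0.2492


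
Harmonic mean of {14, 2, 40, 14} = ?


Sum of reciprocals = 1/14 + 1/2 + 1/40 + 1/14 = 0.667857
HM = 4/0.667857 = 5.9893

HM = 5.9893


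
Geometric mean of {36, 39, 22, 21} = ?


Product = 36 × 39 × 22 × 21 = 648648
GM = 648648^(1/4) = 28.3793

GM = 28.3793


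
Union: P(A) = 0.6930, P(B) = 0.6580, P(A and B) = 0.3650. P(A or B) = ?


P(A∪B) = 0.6930 + 0.6580 - 0.3650
= 1.3510 - 0.3650
= 0.9860

P(A∪B) = 0.9860


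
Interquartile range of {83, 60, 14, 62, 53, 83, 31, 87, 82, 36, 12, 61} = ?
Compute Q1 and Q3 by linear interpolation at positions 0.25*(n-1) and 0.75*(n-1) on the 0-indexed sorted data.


Sorted: 12, 14, 31, 36, 53, 60, 61, 62, 82, 83, 83, 87
Q1 (25th %ile) = 34.7500
Q3 (75th %ile) = 82.2500
IQR = 82.2500 - 34.7500 = 47.5000

IQR = 47.5000


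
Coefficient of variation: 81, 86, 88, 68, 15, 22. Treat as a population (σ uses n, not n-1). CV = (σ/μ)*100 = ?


Mean = 60.0000
SD = 30.0943
CV = (30.0943/60.0000)*100 = 50.1572%

CV = 50.1572%


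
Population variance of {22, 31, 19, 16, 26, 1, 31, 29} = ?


Mean = 21.8750
Squared deviations: 0.0156, 83.2656, 8.2656, 34.5156, 17.0156, 435.7656, 83.2656, 50.7656
Sum = 712.8750
Variance = 712.8750/8 = 89.1094

Variance = 89.1094


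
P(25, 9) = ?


P(25,9) = 25!/16!
= 15511210043330985984000000/20922789888000
= 741354768000

P(25,9) = 741354768000


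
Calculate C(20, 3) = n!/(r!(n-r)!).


C(20,3) = 20!/(3! × 17!)
= 2432902008176640000/(6 × 355687428096000)
= 1140

C(20,3) = 1140


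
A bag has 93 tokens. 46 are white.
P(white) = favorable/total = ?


P = 46/93 = 0.4946

P = 0.4946


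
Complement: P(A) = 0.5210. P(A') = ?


P(not A) = 1 - 0.5210 = 0.4790

P(not A) = 0.4790


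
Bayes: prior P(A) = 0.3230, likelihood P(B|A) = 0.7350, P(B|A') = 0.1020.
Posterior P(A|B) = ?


P(B) = P(B|A)*P(A) + P(B|A')*P(A')
= 0.7350*0.3230 + 0.1020*0.6770
= 0.237405 + 0.069054 = 0.306459
P(A|B) = 0.237405/0.306459 = 0.7747

P(A|B) = 0.7747


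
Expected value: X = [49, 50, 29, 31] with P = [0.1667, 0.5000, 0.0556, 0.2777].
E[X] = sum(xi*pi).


E[X] = 49*0.1667 + 50*0.5000 + 29*0.0556 + 31*0.2777
= 8.1683 + 25.0000 + 1.6124 + 8.6087
= 43.3894

E[X] = 43.3894


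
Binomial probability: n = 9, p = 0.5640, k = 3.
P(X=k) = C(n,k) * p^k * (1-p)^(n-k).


C(9,3) = 84
p^3 = 0.179406
(1-p)^6 = 0.006869
P = 84 * 0.179406 * 0.006869 = 0.1035

P(X=3) = 0.1035


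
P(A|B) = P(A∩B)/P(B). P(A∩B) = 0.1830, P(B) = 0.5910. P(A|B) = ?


P(A|B) = 0.1830/0.5910 = 0.3096

P(A|B) = 0.3096


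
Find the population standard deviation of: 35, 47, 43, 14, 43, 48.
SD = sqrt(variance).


Mean = 38.3333
Variance = 135.8889
SD = sqrt(135.8889) = 11.6571

SD = 11.6571


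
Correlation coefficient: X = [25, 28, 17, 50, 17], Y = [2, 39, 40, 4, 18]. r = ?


Mean X = 27.4000, Mean Y = 20.6000
SD X = 12.109500, SD Y = 16.390241
Cov = -98.840000
r = -98.840000/(12.109500*16.390241) = -0.4980

r = -0.4980


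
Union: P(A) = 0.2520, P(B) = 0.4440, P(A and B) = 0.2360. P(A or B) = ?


P(A∪B) = 0.2520 + 0.4440 - 0.2360
= 0.6960 - 0.2360
= 0.4600

P(A∪B) = 0.4600


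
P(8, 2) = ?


P(8,2) = 8!/6!
= 40320/720
= 56

P(8,2) = 56


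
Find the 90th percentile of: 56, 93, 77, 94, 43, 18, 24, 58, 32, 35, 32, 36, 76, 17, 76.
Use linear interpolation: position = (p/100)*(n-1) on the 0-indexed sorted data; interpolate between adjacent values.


Sorted: 17, 18, 24, 32, 32, 35, 36, 43, 56, 58, 76, 76, 77, 93, 94
n = 15
Index = 90/100 * 14 = 12.6000
Lower = data[12] = 77, Upper = data[13] = 93
P90 = 77 + 0.6000*(16) = 86.6000

P90 = 86.6000


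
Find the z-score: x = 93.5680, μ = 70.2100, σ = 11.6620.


z = (93.5680 - 70.2100)/11.6620
= 23.3580/11.6620
= 2.0029

z = 2.0029


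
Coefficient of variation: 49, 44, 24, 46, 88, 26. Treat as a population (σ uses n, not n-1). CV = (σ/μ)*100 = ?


Mean = 46.1667
SD = 21.0588
CV = (21.0588/46.1667)*100 = 45.6147%

CV = 45.6147%


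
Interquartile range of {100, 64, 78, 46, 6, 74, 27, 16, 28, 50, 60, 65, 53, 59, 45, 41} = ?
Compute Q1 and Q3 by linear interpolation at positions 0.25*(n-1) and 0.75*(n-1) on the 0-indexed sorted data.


Sorted: 6, 16, 27, 28, 41, 45, 46, 50, 53, 59, 60, 64, 65, 74, 78, 100
Q1 (25th %ile) = 37.7500
Q3 (75th %ile) = 64.2500
IQR = 64.2500 - 37.7500 = 26.5000

IQR = 26.5000


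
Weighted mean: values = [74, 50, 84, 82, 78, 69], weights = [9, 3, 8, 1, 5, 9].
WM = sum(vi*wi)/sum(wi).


Numerator = 74*9 + 50*3 + 84*8 + 82*1 + 78*5 + 69*9 = 2581
Denominator = 9 + 3 + 8 + 1 + 5 + 9 = 35
WM = 2581/35 = 73.7429

WM = 73.7429


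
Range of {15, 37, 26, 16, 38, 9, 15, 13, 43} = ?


Max = 43, Min = 9
Range = 43 - 9 = 34

Range = 34


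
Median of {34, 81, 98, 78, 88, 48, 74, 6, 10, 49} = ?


Sorted: 6, 10, 34, 48, 49, 74, 78, 81, 88, 98
n = 10 (even)
Middle values: 49 and 74
Median = (49+74)/2 = 61.5000

Median = 61.5000


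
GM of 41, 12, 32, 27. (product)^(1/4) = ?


Product = 41 × 12 × 32 × 27 = 425088
GM = 425088^(1/4) = 25.5341

GM = 25.5341


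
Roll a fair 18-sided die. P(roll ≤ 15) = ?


Favorable outcomes (roll ≤ 15): 15
Total outcomes = 18
P = 15/18 = 0.8333

P = 0.8333


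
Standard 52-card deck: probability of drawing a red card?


26 red cards in 52 cards
P = 26/52 = 0.5000

P = 0.5000


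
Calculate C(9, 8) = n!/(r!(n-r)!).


C(9,8) = 9!/(8! × 1!)
= 362880/(40320 × 1)
= 9

C(9,8) = 9


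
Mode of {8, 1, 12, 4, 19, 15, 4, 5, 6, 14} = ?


Frequencies: 1:1, 4:2, 5:1, 6:1, 8:1, 12:1, 14:1, 15:1, 19:1
Max frequency = 2
Mode = 4

Mode = 4


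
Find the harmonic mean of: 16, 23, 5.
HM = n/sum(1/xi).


Sum of reciprocals = 1/16 + 1/23 + 1/5 = 0.305978
HM = 3/0.305978 = 9.8046

HM = 9.8046


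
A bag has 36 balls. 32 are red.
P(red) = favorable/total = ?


P = 32/36 = 0.8889

P = 0.8889


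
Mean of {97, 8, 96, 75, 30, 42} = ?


Sum = 97 + 8 + 96 + 75 + 30 + 42 = 348
n = 6
Mean = 348/6 = 58.0000

Mean = 58.0000


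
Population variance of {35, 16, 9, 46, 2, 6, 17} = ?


Mean = 18.7143
Squared deviations: 265.2245, 7.3673, 94.3673, 744.5102, 279.3673, 161.6531, 2.9388
Sum = 1555.4286
Variance = 1555.4286/7 = 222.2041

Variance = 222.2041


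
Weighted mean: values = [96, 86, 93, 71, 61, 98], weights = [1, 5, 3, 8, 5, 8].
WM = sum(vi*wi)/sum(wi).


Numerator = 96*1 + 86*5 + 93*3 + 71*8 + 61*5 + 98*8 = 2462
Denominator = 1 + 5 + 3 + 8 + 5 + 8 = 30
WM = 2462/30 = 82.0667

WM = 82.0667


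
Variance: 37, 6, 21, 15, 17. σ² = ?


Mean = 19.2000
Squared deviations: 316.8400, 174.2400, 3.2400, 17.6400, 4.8400
Sum = 516.8000
Variance = 516.8000/5 = 103.3600

Variance = 103.3600


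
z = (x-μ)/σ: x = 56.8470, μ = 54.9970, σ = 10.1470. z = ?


z = (56.8470 - 54.9970)/10.1470
= 1.8500/10.1470
= 0.1823

z = 0.1823


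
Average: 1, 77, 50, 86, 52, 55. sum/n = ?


Sum = 1 + 77 + 50 + 86 + 52 + 55 = 321
n = 6
Mean = 321/6 = 53.5000

Mean = 53.5000


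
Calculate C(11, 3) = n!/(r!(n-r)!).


C(11,3) = 11!/(3! × 8!)
= 39916800/(6 × 40320)
= 165

C(11,3) = 165


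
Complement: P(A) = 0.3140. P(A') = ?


P(not A) = 1 - 0.3140 = 0.6860

P(not A) = 0.6860


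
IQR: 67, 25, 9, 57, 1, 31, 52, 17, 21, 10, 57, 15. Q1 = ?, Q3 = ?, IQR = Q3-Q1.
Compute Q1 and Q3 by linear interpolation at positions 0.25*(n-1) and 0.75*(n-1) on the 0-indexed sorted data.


Sorted: 1, 9, 10, 15, 17, 21, 25, 31, 52, 57, 57, 67
Q1 (25th %ile) = 13.7500
Q3 (75th %ile) = 53.2500
IQR = 53.2500 - 13.7500 = 39.5000

IQR = 39.5000


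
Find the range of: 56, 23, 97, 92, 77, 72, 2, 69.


Max = 97, Min = 2
Range = 97 - 2 = 95

Range = 95


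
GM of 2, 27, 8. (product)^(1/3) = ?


Product = 2 × 27 × 8 = 432
GM = 432^(1/3) = 7.5595

GM = 7.5595


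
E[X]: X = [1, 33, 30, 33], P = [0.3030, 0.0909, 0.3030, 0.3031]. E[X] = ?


E[X] = 1*0.3030 + 33*0.0909 + 30*0.3030 + 33*0.3031
= 0.3030 + 2.9997 + 9.0900 + 10.0023
= 22.3950

E[X] = 22.3950


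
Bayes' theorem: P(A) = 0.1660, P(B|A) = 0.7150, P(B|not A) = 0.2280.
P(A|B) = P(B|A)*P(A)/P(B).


P(B) = P(B|A)*P(A) + P(B|A')*P(A')
= 0.7150*0.1660 + 0.2280*0.8340
= 0.118690 + 0.190152 = 0.308842
P(A|B) = 0.118690/0.308842 = 0.3843

P(A|B) = 0.3843


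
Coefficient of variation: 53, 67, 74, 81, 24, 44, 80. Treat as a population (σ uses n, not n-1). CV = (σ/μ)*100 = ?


Mean = 60.4286
SD = 19.5876
CV = (19.5876/60.4286)*100 = 32.4144%

CV = 32.4144%


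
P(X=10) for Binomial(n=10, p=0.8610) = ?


C(10,10) = 1
p^10 = 0.223888
(1-p)^0 = 1.000000
P = 1 * 0.223888 * 1.000000 = 0.2239

P(X=10) = 0.2239


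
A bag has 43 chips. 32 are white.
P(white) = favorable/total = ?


P = 32/43 = 0.7442

P = 0.7442


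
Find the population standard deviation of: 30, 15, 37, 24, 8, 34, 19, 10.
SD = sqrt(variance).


Mean = 22.1250
Variance = 104.3594
SD = sqrt(104.3594) = 10.2156

SD = 10.2156


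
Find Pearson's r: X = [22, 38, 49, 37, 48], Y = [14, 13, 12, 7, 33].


Mean X = 38.8000, Mean Y = 15.8000
SD X = 9.744742, SD Y = 8.930845
Cov = 33.560000
r = 33.560000/(9.744742*8.930845) = 0.3856

r = 0.3856


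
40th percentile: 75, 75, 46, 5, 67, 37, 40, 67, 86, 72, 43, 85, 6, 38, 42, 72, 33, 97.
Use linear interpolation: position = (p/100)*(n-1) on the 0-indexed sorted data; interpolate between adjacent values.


Sorted: 5, 6, 33, 37, 38, 40, 42, 43, 46, 67, 67, 72, 72, 75, 75, 85, 86, 97
n = 18
Index = 40/100 * 17 = 6.8000
Lower = data[6] = 42, Upper = data[7] = 43
P40 = 42 + 0.8000*(1) = 42.8000

P40 = 42.8000


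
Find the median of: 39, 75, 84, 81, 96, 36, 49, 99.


Sorted: 36, 39, 49, 75, 81, 84, 96, 99
n = 8 (even)
Middle values: 75 and 81
Median = (75+81)/2 = 78.0000

Median = 78.0000


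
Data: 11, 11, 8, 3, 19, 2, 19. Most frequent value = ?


Frequencies: 2:1, 3:1, 8:1, 11:2, 19:2
Max frequency = 2
Mode = 11, 19

Mode = 11, 19


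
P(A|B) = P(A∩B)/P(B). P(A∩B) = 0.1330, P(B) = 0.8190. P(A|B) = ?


P(A|B) = 0.1330/0.8190 = 0.1624

P(A|B) = 0.1624


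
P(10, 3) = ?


P(10,3) = 10!/7!
= 3628800/5040
= 720

P(10,3) = 720


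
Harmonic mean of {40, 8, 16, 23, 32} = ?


Sum of reciprocals = 1/40 + 1/8 + 1/16 + 1/23 + 1/32 = 0.287228
HM = 5/0.287228 = 17.4078

HM = 17.4078


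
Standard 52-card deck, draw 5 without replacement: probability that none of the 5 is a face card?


P(no face cards) = (40/52) × (39/51) × (38/50) × (37/49) × (36/48)
= 0.2532

P = 0.2532


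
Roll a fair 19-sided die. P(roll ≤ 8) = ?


Favorable outcomes (roll ≤ 8): 8
Total outcomes = 19
P = 8/19 = 0.4211

P = 0.4211


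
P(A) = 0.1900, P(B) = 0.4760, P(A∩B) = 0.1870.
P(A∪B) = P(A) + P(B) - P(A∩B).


P(A∪B) = 0.1900 + 0.4760 - 0.1870
= 0.6660 - 0.1870
= 0.4790

P(A∪B) = 0.4790


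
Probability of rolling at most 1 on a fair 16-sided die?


Favorable outcomes (roll ≤ 1): 1
Total outcomes = 16
P = 1/16 = 0.0625

P = 0.0625


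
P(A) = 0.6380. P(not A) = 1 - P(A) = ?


P(not A) = 1 - 0.6380 = 0.3620

P(not A) = 0.3620


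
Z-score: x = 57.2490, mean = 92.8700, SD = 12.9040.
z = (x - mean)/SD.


z = (57.2490 - 92.8700)/12.9040
= -35.6210/12.9040
= -2.7605

z = -2.7605


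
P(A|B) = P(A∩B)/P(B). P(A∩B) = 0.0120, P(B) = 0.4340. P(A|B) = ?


P(A|B) = 0.0120/0.4340 = 0.0276

P(A|B) = 0.0276


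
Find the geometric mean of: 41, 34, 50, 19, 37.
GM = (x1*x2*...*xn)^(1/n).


Product = 41 × 34 × 50 × 19 × 37 = 48999100
GM = 48999100^(1/5) = 34.5174

GM = 34.5174


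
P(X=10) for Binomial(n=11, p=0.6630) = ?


C(11,10) = 11
p^10 = 0.016411
(1-p)^1 = 0.337000
P = 11 * 0.016411 * 0.337000 = 0.0608

P(X=10) = 0.0608


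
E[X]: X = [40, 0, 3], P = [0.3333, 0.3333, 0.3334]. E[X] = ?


E[X] = 40*0.3333 + 0*0.3333 + 3*0.3334
= 13.3320 + 0 + 1.0002
= 14.3322

E[X] = 14.3322


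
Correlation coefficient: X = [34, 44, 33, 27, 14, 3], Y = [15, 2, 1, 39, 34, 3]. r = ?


Mean X = 25.8333, Mean Y = 15.6667
SD X = 13.606575, SD Y = 15.509853
Cov = -43.222222
r = -43.222222/(13.606575*15.509853) = -0.2048

r = -0.2048


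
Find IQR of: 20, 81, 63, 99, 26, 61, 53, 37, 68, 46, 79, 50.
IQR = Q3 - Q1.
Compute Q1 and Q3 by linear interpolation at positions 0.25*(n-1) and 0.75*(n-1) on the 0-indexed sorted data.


Sorted: 20, 26, 37, 46, 50, 53, 61, 63, 68, 79, 81, 99
Q1 (25th %ile) = 43.7500
Q3 (75th %ile) = 70.7500
IQR = 70.7500 - 43.7500 = 27.0000

IQR = 27.0000


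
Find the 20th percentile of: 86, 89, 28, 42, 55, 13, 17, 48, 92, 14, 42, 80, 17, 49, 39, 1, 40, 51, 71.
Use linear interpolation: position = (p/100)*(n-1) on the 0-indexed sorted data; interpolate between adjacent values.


Sorted: 1, 13, 14, 17, 17, 28, 39, 40, 42, 42, 48, 49, 51, 55, 71, 80, 86, 89, 92
n = 19
Index = 20/100 * 18 = 3.6000
Lower = data[3] = 17, Upper = data[4] = 17
P20 = 17 + 0.6000*(0) = 17.0000

P20 = 17.0000


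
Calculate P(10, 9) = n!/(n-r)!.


P(10,9) = 10!/1!
= 3628800/1
= 3628800

P(10,9) = 3628800


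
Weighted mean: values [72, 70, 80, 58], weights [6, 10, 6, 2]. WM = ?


Numerator = 72*6 + 70*10 + 80*6 + 58*2 = 1728
Denominator = 6 + 10 + 6 + 2 = 24
WM = 1728/24 = 72.0000

WM = 72.0000


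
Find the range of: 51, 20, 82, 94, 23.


Max = 94, Min = 20
Range = 94 - 20 = 74

Range = 74


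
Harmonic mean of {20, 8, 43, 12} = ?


Sum of reciprocals = 1/20 + 1/8 + 1/43 + 1/12 = 0.281589
HM = 4/0.281589 = 14.2051

HM = 14.2051


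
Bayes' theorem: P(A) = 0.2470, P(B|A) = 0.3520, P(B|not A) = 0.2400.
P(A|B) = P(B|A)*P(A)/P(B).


P(B) = P(B|A)*P(A) + P(B|A')*P(A')
= 0.3520*0.2470 + 0.2400*0.7530
= 0.086944 + 0.180720 = 0.267664
P(A|B) = 0.086944/0.267664 = 0.3248

P(A|B) = 0.3248


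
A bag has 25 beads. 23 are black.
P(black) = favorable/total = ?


P = 23/25 = 0.9200

P = 0.9200


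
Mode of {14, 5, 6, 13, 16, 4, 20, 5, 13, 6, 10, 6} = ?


Frequencies: 4:1, 5:2, 6:3, 10:1, 13:2, 14:1, 16:1, 20:1
Max frequency = 3
Mode = 6

Mode = 6


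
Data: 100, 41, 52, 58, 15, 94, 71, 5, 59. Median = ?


Sorted: 5, 15, 41, 52, 58, 59, 71, 94, 100
n = 9 (odd)
Middle value = 58

Median = 58


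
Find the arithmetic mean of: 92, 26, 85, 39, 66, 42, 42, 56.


Sum = 92 + 26 + 85 + 39 + 66 + 42 + 42 + 56 = 448
n = 8
Mean = 448/8 = 56.0000

Mean = 56.0000


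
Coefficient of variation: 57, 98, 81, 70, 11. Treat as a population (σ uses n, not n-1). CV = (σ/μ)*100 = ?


Mean = 63.4000
SD = 29.4523
CV = (29.4523/63.4000)*100 = 46.4548%

CV = 46.4548%


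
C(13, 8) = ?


C(13,8) = 13!/(8! × 5!)
= 6227020800/(40320 × 120)
= 1287

C(13,8) = 1287


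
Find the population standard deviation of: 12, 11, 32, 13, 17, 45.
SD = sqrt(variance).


Mean = 21.6667
Variance = 159.2222
SD = sqrt(159.2222) = 12.6183

SD = 12.6183


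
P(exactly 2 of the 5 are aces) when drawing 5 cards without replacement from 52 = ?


Hypergeometric: P(X=2) = C(4,2)·C(48,3) / C(52,5)
= 6 × 17296 / 2598960
= 103776/2598960 = 0.0399

P = 0.0399


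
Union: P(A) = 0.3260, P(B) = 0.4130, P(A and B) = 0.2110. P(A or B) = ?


P(A∪B) = 0.3260 + 0.4130 - 0.2110
= 0.7390 - 0.2110
= 0.5280

P(A∪B) = 0.5280


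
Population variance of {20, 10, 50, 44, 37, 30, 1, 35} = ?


Mean = 28.3750
Squared deviations: 70.1406, 337.6406, 467.6406, 244.1406, 74.3906, 2.6406, 749.3906, 43.8906
Sum = 1989.8750
Variance = 1989.8750/8 = 248.7344

Variance = 248.7344


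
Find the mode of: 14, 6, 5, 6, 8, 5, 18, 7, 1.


Frequencies: 1:1, 5:2, 6:2, 7:1, 8:1, 14:1, 18:1
Max frequency = 2
Mode = 5, 6

Mode = 5, 6


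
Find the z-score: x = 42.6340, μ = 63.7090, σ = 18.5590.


z = (42.6340 - 63.7090)/18.5590
= -21.0750/18.5590
= -1.1356

z = -1.1356


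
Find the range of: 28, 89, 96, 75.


Max = 96, Min = 28
Range = 96 - 28 = 68

Range = 68


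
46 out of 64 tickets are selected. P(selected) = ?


P = 46/64 = 0.7188

P = 0.7188


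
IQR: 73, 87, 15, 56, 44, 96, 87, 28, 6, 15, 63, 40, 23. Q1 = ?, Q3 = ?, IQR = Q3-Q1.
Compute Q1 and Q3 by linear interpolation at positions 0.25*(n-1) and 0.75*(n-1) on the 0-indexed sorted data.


Sorted: 6, 15, 15, 23, 28, 40, 44, 56, 63, 73, 87, 87, 96
Q1 (25th %ile) = 23.0000
Q3 (75th %ile) = 73.0000
IQR = 73.0000 - 23.0000 = 50.0000

IQR = 50.0000


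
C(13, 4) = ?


C(13,4) = 13!/(4! × 9!)
= 6227020800/(24 × 362880)
= 715

C(13,4) = 715


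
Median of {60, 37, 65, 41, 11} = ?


Sorted: 11, 37, 41, 60, 65
n = 5 (odd)
Middle value = 41

Median = 41


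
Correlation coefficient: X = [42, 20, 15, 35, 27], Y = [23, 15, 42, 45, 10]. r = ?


Mean X = 27.8000, Mean Y = 27.0000
SD X = 9.785704, SD Y = 14.127986
Cov = -2.400000
r = -2.400000/(9.785704*14.127986) = -0.0174

r = -0.0174


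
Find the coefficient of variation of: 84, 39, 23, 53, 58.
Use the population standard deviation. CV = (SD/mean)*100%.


Mean = 51.4000
SD = 20.3431
CV = (20.3431/51.4000)*100 = 39.5779%

CV = 39.5779%


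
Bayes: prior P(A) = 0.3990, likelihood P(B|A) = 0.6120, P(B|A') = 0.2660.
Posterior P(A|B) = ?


P(B) = P(B|A)*P(A) + P(B|A')*P(A')
= 0.6120*0.3990 + 0.2660*0.6010
= 0.244188 + 0.159866 = 0.404054
P(A|B) = 0.244188/0.404054 = 0.6043

P(A|B) = 0.6043


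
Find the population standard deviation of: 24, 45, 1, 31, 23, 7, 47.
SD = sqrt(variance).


Mean = 25.4286
Variance = 260.5306
SD = sqrt(260.5306) = 16.1410

SD = 16.1410


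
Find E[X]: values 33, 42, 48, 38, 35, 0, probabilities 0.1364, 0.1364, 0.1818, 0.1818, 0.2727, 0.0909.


E[X] = 33*0.1364 + 42*0.1364 + 48*0.1818 + 38*0.1818 + 35*0.2727 + 0*0.0909
= 4.5012 + 5.7288 + 8.7264 + 6.9084 + 9.5445 + 0
= 35.4093

E[X] = 35.4093


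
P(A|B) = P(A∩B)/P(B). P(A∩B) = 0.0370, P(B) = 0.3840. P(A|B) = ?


P(A|B) = 0.0370/0.3840 = 0.0964

P(A|B) = 0.0964


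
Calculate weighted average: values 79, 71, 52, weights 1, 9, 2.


Numerator = 79*1 + 71*9 + 52*2 = 822
Denominator = 1 + 9 + 2 = 12
WM = 822/12 = 68.5000

WM = 68.5000


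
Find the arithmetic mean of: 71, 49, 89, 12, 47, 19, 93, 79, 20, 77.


Sum = 71 + 49 + 89 + 12 + 47 + 19 + 93 + 79 + 20 + 77 = 556
n = 10
Mean = 556/10 = 55.6000

Mean = 55.6000


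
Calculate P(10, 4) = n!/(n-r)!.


P(10,4) = 10!/6!
= 3628800/720
= 5040

P(10,4) = 5040


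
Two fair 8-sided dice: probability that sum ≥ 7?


Total outcomes = 8×8 = 64
Favorable (sum ≥ 7): 49
P = 49/64 = 0.7656

P = 0.7656


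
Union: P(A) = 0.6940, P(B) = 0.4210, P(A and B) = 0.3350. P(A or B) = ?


P(A∪B) = 0.6940 + 0.4210 - 0.3350
= 1.1150 - 0.3350
= 0.7800

P(A∪B) = 0.7800


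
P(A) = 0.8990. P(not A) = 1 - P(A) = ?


P(not A) = 1 - 0.8990 = 0.1010

P(not A) = 0.1010


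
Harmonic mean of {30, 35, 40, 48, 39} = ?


Sum of reciprocals = 1/30 + 1/35 + 1/40 + 1/48 + 1/39 = 0.133379
HM = 5/0.133379 = 37.4871

HM = 37.4871


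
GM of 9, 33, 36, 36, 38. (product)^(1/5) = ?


Product = 9 × 33 × 36 × 36 × 38 = 14626656
GM = 14626656^(1/5) = 27.1037

GM = 27.1037


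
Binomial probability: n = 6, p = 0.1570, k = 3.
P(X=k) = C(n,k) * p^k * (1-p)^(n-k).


C(6,3) = 20
p^3 = 0.003870
(1-p)^3 = 0.599077
P = 20 * 0.003870 * 0.599077 = 0.0464

P(X=3) = 0.0464


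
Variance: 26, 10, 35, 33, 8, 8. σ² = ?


Mean = 20.0000
Squared deviations: 36.0000, 100.0000, 225.0000, 169.0000, 144.0000, 144.0000
Sum = 818.0000
Variance = 818.0000/6 = 136.3333

Variance = 136.3333


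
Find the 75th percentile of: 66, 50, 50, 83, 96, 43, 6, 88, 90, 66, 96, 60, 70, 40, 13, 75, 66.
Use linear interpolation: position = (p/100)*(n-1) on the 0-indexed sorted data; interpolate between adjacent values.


Sorted: 6, 13, 40, 43, 50, 50, 60, 66, 66, 66, 70, 75, 83, 88, 90, 96, 96
n = 17
Index = 75/100 * 16 = 12.0000
Lower = data[12] = 83, Upper = data[13] = 88
P75 = 83 + 0*(5) = 83.0000

P75 = 83.0000


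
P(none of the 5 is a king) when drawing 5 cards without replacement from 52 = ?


P(no kings) = (48/52) × (47/51) × (46/50) × (45/49) × (44/48)
= 0.6588

P = 0.6588


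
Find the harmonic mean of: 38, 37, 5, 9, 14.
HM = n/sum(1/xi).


Sum of reciprocals = 1/38 + 1/37 + 1/5 + 1/9 + 1/14 = 0.435882
HM = 5/0.435882 = 11.4710

HM = 11.4710


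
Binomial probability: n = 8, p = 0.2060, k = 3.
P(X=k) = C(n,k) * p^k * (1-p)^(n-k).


C(8,3) = 56
p^3 = 0.008742
(1-p)^5 = 0.315575
P = 56 * 0.008742 * 0.315575 = 0.1545

P(X=3) = 0.1545


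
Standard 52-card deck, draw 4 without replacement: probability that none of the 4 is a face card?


P(no face cards) = (40/52) × (39/51) × (38/50) × (37/49)
= 0.3376

P = 0.3376


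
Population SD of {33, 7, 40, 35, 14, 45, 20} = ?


Mean = 27.7143
Variance = 172.4898
SD = sqrt(172.4898) = 13.1335

SD = 13.1335


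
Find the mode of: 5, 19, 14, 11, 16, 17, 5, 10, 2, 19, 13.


Frequencies: 2:1, 5:2, 10:1, 11:1, 13:1, 14:1, 16:1, 17:1, 19:2
Max frequency = 2
Mode = 5, 19

Mode = 5, 19


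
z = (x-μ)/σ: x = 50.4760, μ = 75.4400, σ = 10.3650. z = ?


z = (50.4760 - 75.4400)/10.3650
= -24.9640/10.3650
= -2.4085

z = -2.4085


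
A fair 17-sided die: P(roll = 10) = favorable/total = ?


Favorable outcomes (roll = 10): 1
Total outcomes = 17
P = 1/17 = 0.0588

P = 0.0588


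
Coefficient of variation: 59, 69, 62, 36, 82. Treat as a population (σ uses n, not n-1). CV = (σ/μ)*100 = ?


Mean = 61.6000
SD = 15.0546
CV = (15.0546/61.6000)*100 = 24.4392%

CV = 24.4392%


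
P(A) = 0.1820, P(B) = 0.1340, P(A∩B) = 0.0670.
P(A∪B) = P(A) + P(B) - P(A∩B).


P(A∪B) = 0.1820 + 0.1340 - 0.0670
= 0.3160 - 0.0670
= 0.2490

P(A∪B) = 0.2490


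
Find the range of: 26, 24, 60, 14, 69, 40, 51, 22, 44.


Max = 69, Min = 14
Range = 69 - 14 = 55

Range = 55


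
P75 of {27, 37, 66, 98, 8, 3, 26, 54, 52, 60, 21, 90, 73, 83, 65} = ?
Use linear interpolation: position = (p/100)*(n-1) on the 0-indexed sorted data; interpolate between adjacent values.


Sorted: 3, 8, 21, 26, 27, 37, 52, 54, 60, 65, 66, 73, 83, 90, 98
n = 15
Index = 75/100 * 14 = 10.5000
Lower = data[10] = 66, Upper = data[11] = 73
P75 = 66 + 0.5000*(7) = 69.5000

P75 = 69.5000


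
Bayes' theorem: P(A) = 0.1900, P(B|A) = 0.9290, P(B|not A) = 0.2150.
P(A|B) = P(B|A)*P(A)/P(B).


P(B) = P(B|A)*P(A) + P(B|A')*P(A')
= 0.9290*0.1900 + 0.2150*0.8100
= 0.176510 + 0.174150 = 0.350660
P(A|B) = 0.176510/0.350660 = 0.5034

P(A|B) = 0.5034


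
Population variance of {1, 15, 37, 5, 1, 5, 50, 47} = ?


Mean = 20.1250
Squared deviations: 365.7656, 26.2656, 284.7656, 228.7656, 365.7656, 228.7656, 892.5156, 722.2656
Sum = 3114.8750
Variance = 3114.8750/8 = 389.3594

Variance = 389.3594


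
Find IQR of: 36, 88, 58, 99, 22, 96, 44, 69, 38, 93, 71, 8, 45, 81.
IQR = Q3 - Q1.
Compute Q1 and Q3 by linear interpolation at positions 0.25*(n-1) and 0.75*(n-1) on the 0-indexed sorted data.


Sorted: 8, 22, 36, 38, 44, 45, 58, 69, 71, 81, 88, 93, 96, 99
Q1 (25th %ile) = 39.5000
Q3 (75th %ile) = 86.2500
IQR = 86.2500 - 39.5000 = 46.7500

IQR = 46.7500


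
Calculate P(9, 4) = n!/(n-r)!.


P(9,4) = 9!/5!
= 362880/120
= 3024

P(9,4) = 3024


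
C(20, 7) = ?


C(20,7) = 20!/(7! × 13!)
= 2432902008176640000/(5040 × 6227020800)
= 77520

C(20,7) = 77520


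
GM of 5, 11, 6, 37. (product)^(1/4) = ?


Product = 5 × 11 × 6 × 37 = 12210
GM = 12210^(1/4) = 10.5118

GM = 10.5118


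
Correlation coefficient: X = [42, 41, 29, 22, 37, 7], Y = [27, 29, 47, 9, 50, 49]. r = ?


Mean X = 29.6667, Mean Y = 35.1667
SD X = 12.297244, SD Y = 14.948987
Cov = -30.444444
r = -30.444444/(12.297244*14.948987) = -0.1656

r = -0.1656


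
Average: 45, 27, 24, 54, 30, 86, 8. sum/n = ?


Sum = 45 + 27 + 24 + 54 + 30 + 86 + 8 = 274
n = 7
Mean = 274/7 = 39.1429

Mean = 39.1429


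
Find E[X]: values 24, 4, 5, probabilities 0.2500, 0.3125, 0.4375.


E[X] = 24*0.2500 + 4*0.3125 + 5*0.4375
= 6.0000 + 1.2500 + 2.1875
= 9.4375

E[X] = 9.4375


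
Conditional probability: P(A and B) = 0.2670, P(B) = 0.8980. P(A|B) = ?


P(A|B) = 0.2670/0.8980 = 0.2973

P(A|B) = 0.2973


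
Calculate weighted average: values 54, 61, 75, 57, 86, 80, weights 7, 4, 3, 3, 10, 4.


Numerator = 54*7 + 61*4 + 75*3 + 57*3 + 86*10 + 80*4 = 2198
Denominator = 7 + 4 + 3 + 3 + 10 + 4 = 31
WM = 2198/31 = 70.9032

WM = 70.9032


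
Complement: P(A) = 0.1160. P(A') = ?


P(not A) = 1 - 0.1160 = 0.8840

P(not A) = 0.8840


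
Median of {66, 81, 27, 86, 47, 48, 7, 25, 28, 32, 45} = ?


Sorted: 7, 25, 27, 28, 32, 45, 47, 48, 66, 81, 86
n = 11 (odd)
Middle value = 45

Median = 45


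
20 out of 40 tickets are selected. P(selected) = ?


P = 20/40 = 0.5000

P = 0.5000


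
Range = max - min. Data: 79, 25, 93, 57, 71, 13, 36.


Max = 93, Min = 13
Range = 93 - 13 = 80

Range = 80


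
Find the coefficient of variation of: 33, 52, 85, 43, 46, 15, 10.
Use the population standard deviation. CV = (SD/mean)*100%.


Mean = 40.5714
SD = 23.2555
CV = (23.2555/40.5714)*100 = 57.3198%

CV = 57.3198%


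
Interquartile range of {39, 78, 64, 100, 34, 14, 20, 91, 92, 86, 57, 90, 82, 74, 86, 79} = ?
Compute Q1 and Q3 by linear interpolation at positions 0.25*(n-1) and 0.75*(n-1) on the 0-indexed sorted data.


Sorted: 14, 20, 34, 39, 57, 64, 74, 78, 79, 82, 86, 86, 90, 91, 92, 100
Q1 (25th %ile) = 52.5000
Q3 (75th %ile) = 87.0000
IQR = 87.0000 - 52.5000 = 34.5000

IQR = 34.5000


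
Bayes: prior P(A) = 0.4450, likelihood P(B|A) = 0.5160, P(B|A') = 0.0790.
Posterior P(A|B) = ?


P(B) = P(B|A)*P(A) + P(B|A')*P(A')
= 0.5160*0.4450 + 0.0790*0.5550
= 0.229620 + 0.043845 = 0.273465
P(A|B) = 0.229620/0.273465 = 0.8397

P(A|B) = 0.8397


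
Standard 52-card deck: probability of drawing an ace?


4 aces in 52 cards
P = 4/52 = 0.0769

P = 0.0769


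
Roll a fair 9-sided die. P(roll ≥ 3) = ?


Favorable outcomes (roll ≥ 3): 7
Total outcomes = 9
P = 7/9 = 0.7778

P = 0.7778


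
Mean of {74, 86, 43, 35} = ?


Sum = 74 + 86 + 43 + 35 = 238
n = 4
Mean = 238/4 = 59.5000

Mean = 59.5000


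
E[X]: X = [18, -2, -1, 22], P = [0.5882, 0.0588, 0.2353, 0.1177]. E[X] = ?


E[X] = 18*0.5882 - 2*0.0588 - 1*0.2353 + 22*0.1177
= 10.5876 - 0.1176 - 0.2353 + 2.5894
= 12.8241

E[X] = 12.8241


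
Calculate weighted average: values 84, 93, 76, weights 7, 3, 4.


Numerator = 84*7 + 93*3 + 76*4 = 1171
Denominator = 7 + 3 + 4 = 14
WM = 1171/14 = 83.6429

WM = 83.6429


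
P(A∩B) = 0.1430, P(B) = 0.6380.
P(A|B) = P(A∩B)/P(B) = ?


P(A|B) = 0.1430/0.6380 = 0.2241

P(A|B) = 0.2241


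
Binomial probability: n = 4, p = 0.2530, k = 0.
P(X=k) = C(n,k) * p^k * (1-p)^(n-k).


C(4,0) = 1
p^0 = 1.000000
(1-p)^4 = 0.311374
P = 1 * 1.000000 * 0.311374 = 0.3114

P(X=0) = 0.3114


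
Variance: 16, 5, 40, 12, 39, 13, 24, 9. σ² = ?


Mean = 19.7500
Squared deviations: 14.0625, 217.5625, 410.0625, 60.0625, 370.5625, 45.5625, 18.0625, 115.5625
Sum = 1251.5000
Variance = 1251.5000/8 = 156.4375

Variance = 156.4375


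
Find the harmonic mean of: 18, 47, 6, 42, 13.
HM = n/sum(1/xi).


Sum of reciprocals = 1/18 + 1/47 + 1/6 + 1/42 + 1/13 = 0.344231
HM = 5/0.344231 = 14.5251

HM = 14.5251


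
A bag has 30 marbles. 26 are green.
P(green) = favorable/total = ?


P = 26/30 = 0.8667

P = 0.8667


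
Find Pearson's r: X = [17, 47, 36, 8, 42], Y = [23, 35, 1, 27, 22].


Mean X = 30.0000, Mean Y = 21.6000
SD X = 14.979987, SD Y = 11.271202
Cov = -5.600000
r = -5.600000/(14.979987*11.271202) = -0.0332

r = -0.0332


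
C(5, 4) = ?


C(5,4) = 5!/(4! × 1!)
= 120/(24 × 1)
= 5

C(5,4) = 5


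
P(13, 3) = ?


P(13,3) = 13!/10!
= 6227020800/3628800
= 1716

P(13,3) = 1716


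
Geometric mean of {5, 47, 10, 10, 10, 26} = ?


Product = 5 × 47 × 10 × 10 × 10 × 26 = 6110000
GM = 6110000^(1/6) = 13.5209

GM = 13.5209


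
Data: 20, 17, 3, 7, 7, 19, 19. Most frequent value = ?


Frequencies: 3:1, 7:2, 17:1, 19:2, 20:1
Max frequency = 2
Mode = 7, 19

Mode = 7, 19


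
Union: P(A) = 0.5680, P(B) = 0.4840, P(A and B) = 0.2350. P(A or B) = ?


P(A∪B) = 0.5680 + 0.4840 - 0.2350
= 1.0520 - 0.2350
= 0.8170

P(A∪B) = 0.8170


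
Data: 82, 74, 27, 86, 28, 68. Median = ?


Sorted: 27, 28, 68, 74, 82, 86
n = 6 (even)
Middle values: 68 and 74
Median = (68+74)/2 = 71.0000

Median = 71.0000


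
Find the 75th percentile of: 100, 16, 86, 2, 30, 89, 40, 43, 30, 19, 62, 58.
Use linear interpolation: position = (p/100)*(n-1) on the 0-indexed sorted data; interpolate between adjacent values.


Sorted: 2, 16, 19, 30, 30, 40, 43, 58, 62, 86, 89, 100
n = 12
Index = 75/100 * 11 = 8.2500
Lower = data[8] = 62, Upper = data[9] = 86
P75 = 62 + 0.2500*(24) = 68.0000

P75 = 68.0000


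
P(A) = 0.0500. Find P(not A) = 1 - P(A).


P(not A) = 1 - 0.0500 = 0.9500

P(not A) = 0.9500


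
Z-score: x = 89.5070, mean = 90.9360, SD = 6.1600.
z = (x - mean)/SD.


z = (89.5070 - 90.9360)/6.1600
= -1.4290/6.1600
= -0.2320

z = -0.2320


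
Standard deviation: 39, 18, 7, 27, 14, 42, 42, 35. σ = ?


Mean = 28.0000
Variance = 162.5000
SD = sqrt(162.5000) = 12.7475

SD = 12.7475


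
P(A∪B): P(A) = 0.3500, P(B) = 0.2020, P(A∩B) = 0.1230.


P(A∪B) = 0.3500 + 0.2020 - 0.1230
= 0.5520 - 0.1230
= 0.4290

P(A∪B) = 0.4290


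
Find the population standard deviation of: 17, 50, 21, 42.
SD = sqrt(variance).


Mean = 32.5000
Variance = 192.2500
SD = sqrt(192.2500) = 13.8654

SD = 13.8654


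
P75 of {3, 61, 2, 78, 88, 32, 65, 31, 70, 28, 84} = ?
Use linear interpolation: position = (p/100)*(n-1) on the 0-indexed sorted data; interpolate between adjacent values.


Sorted: 2, 3, 28, 31, 32, 61, 65, 70, 78, 84, 88
n = 11
Index = 75/100 * 10 = 7.5000
Lower = data[7] = 70, Upper = data[8] = 78
P75 = 70 + 0.5000*(8) = 74.0000

P75 = 74.0000


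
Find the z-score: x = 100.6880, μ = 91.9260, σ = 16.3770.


z = (100.6880 - 91.9260)/16.3770
= 8.7620/16.3770
= 0.5350

z = 0.5350


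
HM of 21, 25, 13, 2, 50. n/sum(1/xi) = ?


Sum of reciprocals = 1/21 + 1/25 + 1/13 + 1/2 + 1/50 = 0.684542
HM = 5/0.684542 = 7.3042

HM = 7.3042


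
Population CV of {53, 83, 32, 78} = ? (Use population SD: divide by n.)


Mean = 61.5000
SD = 20.4756
CV = (20.4756/61.5000)*100 = 33.2937%

CV = 33.2937%


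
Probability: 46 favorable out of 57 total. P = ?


P = 46/57 = 0.8070

P = 0.8070


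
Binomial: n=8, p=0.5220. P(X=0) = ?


C(8,0) = 1
p^0 = 1.000000
(1-p)^8 = 0.002725
P = 1 * 1.000000 * 0.002725 = 0.0027

P(X=0) = 0.0027


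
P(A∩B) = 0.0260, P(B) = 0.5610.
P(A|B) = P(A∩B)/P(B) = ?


P(A|B) = 0.0260/0.5610 = 0.0463

P(A|B) = 0.0463


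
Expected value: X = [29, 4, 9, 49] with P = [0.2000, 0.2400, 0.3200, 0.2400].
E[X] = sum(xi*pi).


E[X] = 29*0.2000 + 4*0.2400 + 9*0.3200 + 49*0.2400
= 5.8000 + 0.9600 + 2.8800 + 11.7600
= 21.4000

E[X] = 21.4000


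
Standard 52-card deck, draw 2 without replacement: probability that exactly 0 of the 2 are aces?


Hypergeometric: P(X=0) = C(4,0)·C(48,2) / C(52,2)
= 1 × 1128 / 1326
= 1128/1326 = 0.8507

P = 0.8507


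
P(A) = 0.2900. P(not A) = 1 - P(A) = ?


P(not A) = 1 - 0.2900 = 0.7100

P(not A) = 0.7100


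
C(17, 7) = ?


C(17,7) = 17!/(7! × 10!)
= 355687428096000/(5040 × 3628800)
= 19448

C(17,7) = 19448
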